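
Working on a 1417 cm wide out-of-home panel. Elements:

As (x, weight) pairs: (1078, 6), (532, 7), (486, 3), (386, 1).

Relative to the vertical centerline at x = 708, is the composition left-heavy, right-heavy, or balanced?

Σw = 6 + 7 + 3 + 1 = 17.
Σw·x = 6·1078 + 7·532 + 3·486 + 1·386 = 12036, so x̄ = 12036/17 ≈ 708.00.
708.00 = 708 exactly: balanced.

balanced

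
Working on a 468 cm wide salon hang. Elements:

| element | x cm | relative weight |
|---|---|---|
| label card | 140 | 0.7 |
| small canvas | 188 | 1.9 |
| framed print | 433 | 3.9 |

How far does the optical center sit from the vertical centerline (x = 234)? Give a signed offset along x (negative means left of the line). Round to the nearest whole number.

≈ 96 cm

Total weight = 0.7 + 1.9 + 3.9 = 6.5.
Σw·x = 0.7·140 + 1.9·188 + 3.9·433 = 2143.9, so x̄ = 2143.9/6.5 ≈ 329.83.
Difference: 329.83 − 234 ≈ 95.83.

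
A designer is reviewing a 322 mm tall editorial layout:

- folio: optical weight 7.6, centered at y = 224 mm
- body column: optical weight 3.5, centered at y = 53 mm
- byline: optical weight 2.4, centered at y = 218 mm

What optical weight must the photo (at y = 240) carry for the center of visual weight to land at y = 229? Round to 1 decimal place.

Existing Σw = 13.5 (7.6 + 3.5 + 2.4); existing moment 7.6·224 + 3.5·53 + 2.4·218 = 2411.1.
Set Σw·y/Σw = 229: (2411.1 + 240w) = 229·(13.5 + w).
Solving: w = (229·13.5 − 2411.1) / (240 − 229) = 680.4 / 11 ≈ 61.85.

w ≈ 61.9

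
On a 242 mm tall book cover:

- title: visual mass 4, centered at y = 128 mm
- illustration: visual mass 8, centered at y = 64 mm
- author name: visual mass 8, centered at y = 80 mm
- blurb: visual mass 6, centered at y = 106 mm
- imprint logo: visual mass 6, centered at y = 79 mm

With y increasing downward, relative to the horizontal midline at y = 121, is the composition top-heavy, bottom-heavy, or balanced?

Σw = 4 + 8 + 8 + 6 + 6 = 32.
y-moment: 4·128 + 8·64 + 8·80 + 6·106 + 6·79 = 2774; centroid 2774/32 ≈ 86.69.
Since 86.7 is above (smaller y than) 121, the composition reads top-heavy.

top-heavy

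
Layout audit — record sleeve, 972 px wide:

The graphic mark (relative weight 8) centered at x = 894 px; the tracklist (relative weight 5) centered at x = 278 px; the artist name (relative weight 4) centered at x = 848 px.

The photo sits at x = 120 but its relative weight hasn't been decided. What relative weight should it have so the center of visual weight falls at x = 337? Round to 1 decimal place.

Fixed elements: Σw = 8 + 5 + 4 = 17, Σw·x = 8·894 + 5·278 + 4·848 = 11934.
Balance at x = 337 requires (11934 + w·120) / (17 + w) = 337.
So w = (337·17 − 11934)/(120 − 337) = -6205/-217 ≈ 28.59.

w ≈ 28.6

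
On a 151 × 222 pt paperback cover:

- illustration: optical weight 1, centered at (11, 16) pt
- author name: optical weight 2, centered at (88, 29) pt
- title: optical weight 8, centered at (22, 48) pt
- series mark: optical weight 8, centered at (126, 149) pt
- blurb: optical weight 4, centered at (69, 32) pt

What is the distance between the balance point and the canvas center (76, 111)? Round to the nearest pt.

≈ 34 pt

Σw = 1 + 2 + 8 + 8 + 4 = 23.
Σw·x = 1·11 + 2·88 + 8·22 + 8·126 + 4·69 = 1647, so x̄ = 1647/23 ≈ 71.61.
Σw·y = 1·16 + 2·29 + 8·48 + 8·149 + 4·32 = 1778, so ȳ = 1778/23 ≈ 77.30.
Relative to (76, 111): Δ = (-4.39, -33.70); |Δ| = √(-4.39² + -33.70²) ≈ 33.98.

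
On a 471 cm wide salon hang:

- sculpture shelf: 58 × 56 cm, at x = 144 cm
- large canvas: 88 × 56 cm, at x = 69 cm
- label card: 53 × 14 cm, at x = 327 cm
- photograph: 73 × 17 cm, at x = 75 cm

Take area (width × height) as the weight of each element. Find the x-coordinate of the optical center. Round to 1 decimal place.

x ≈ 112.6

Taking area as weight: sculpture shelf 58·56 = 3248, large canvas 88·56 = 4928, label card 53·14 = 742, photograph 73·17 = 1241. Sum 10159.
x: (3248·144 + 4928·69 + 742·327 + 1241·75) / 10159 = 1143453 / 10159 ≈ 112.56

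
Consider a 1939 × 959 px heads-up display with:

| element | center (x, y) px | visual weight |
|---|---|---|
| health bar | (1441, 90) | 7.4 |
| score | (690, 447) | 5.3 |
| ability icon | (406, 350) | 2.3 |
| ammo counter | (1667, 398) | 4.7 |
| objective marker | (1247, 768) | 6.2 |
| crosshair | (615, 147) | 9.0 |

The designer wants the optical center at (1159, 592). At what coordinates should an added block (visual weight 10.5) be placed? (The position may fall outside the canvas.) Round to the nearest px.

(1549, 1436)

New total weight: (7.4 + 5.3 + 2.3 + 4.7 + 6.2 + 9.0) + 10.5 = 45.4.
x: target moment 45.4×1159 = 52618.6; current 7.4·1441 + 5.3·690 + 2.3·406 + 4.7·1667 + 6.2·1247 + 9.0·615 = 36355.5; the added block supplies 16263.1, so x = 16263.1/10.5 ≈ 1548.87.
y: target moment 45.4×592 = 26876.8; current 7.4·90 + 5.3·447 + 2.3·350 + 4.7·398 + 6.2·768 + 9.0·147 = 11795.3; the added block supplies 15081.5, so y = 15081.5/10.5 ≈ 1436.33.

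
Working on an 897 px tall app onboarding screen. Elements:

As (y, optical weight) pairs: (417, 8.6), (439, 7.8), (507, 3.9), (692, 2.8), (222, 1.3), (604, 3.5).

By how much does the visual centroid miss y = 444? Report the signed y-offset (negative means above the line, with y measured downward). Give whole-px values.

Total weight = 8.6 + 7.8 + 3.9 + 2.8 + 1.3 + 3.5 = 27.9.
y: moment 13327.9 / weight 27.9 ≈ 477.70
Difference: 477.70 − 444 ≈ 33.70.

≈ 34 px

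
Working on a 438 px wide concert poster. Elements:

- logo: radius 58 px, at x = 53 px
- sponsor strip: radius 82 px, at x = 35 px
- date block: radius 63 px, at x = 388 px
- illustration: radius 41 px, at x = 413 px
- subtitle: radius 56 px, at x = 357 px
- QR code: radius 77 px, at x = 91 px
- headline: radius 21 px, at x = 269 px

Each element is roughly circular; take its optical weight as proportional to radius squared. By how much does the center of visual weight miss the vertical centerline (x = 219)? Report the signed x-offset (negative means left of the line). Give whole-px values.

≈ -44 px

Weights ∝ r²: logo 58² = 3364, sponsor strip 82² = 6724, date block 63² = 3969, illustration 41² = 1681, subtitle 56² = 3136, QR code 77² = 5929, headline 21² = 441; Σw = 25244.
Σw·x = 3364·53 + 6724·35 + 3969·388 + 1681·413 + 3136·357 + 5929·91 + 441·269 = 4425577, so x̄ = 4425577/25244 ≈ 175.31.
Difference: 175.31 − 219 ≈ -43.69.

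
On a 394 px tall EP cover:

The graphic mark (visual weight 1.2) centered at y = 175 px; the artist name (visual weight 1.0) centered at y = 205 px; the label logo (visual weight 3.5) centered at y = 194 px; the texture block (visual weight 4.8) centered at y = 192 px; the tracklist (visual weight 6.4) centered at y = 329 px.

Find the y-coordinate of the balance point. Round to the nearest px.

Weights sum to 1.2 + 1.0 + 3.5 + 4.8 + 6.4 = 16.9.
Σw·y = 1.2·175 + 1.0·205 + 3.5·194 + 4.8·192 + 6.4·329 = 4121.2, so ȳ = 4121.2/16.9 ≈ 243.86.

y ≈ 244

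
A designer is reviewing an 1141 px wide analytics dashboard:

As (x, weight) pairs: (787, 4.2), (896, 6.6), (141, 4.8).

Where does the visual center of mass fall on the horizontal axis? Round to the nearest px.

x ≈ 634

Weights sum to 4.2 + 6.6 + 4.8 = 15.6.
x: (4.2·787 + 6.6·896 + 4.8·141) / 15.6 = 9895.8 / 15.6 ≈ 634.35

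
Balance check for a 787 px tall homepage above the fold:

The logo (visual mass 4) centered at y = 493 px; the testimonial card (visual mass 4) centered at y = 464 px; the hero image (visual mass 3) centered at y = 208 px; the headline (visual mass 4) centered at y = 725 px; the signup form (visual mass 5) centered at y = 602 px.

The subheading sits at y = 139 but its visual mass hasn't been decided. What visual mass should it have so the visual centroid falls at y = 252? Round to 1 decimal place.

Existing Σw = 20 (4 + 4 + 3 + 4 + 5); existing moment 4·493 + 4·464 + 3·208 + 4·725 + 5·602 = 10362.
Set Σw·y/Σw = 252: (10362 + 139w) = 252·(20 + w).
So w = (252·20 − 10362)/(139 − 252) = -5322/-113 ≈ 47.10.

w ≈ 47.1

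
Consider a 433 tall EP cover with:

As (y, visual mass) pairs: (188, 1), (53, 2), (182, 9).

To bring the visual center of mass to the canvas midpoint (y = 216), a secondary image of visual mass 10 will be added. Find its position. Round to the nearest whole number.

New total weight: (1 + 2 + 9) + 10 = 22.
Along y: (1932 + 10·y) / 22 = 216 (existing moment 1·188 + 2·53 + 9·182 = 1932) ⇒ y = (4752 − 1932) / 10 ≈ 282.00.

y ≈ 282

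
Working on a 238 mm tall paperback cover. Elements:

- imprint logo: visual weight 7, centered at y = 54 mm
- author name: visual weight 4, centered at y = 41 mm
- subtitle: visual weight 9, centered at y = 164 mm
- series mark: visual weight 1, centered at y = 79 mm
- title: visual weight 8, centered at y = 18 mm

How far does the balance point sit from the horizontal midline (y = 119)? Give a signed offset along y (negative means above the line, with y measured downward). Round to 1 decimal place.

Σw = 7 + 4 + 9 + 1 + 8 = 29.
Σw·y = 7·54 + 4·41 + 9·164 + 1·79 + 8·18 = 2241, so ȳ = 2241/29 ≈ 77.28.
Against y = 119, that's 77.28 − 119 = -41.72.

≈ -41.7 mm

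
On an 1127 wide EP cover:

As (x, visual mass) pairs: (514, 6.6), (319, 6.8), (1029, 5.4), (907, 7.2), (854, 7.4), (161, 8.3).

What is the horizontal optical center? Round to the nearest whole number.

x ≈ 607

Total weight = 6.6 + 6.8 + 5.4 + 7.2 + 7.4 + 8.3 = 41.7.
x: (6.6·514 + 6.8·319 + 5.4·1029 + 7.2·907 + 7.4·854 + 8.3·161) / 41.7 = 25304.5 / 41.7 ≈ 606.82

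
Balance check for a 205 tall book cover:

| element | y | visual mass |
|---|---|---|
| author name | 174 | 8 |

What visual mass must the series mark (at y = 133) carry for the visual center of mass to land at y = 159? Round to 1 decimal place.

w ≈ 4.6

The single fixed element contributes weight 8, moment 8·174 = 1392.
Set Σw·y/Σw = 159: (1392 + 133w) = 159·(8 + w).
Solving: w = (159·8 − 1392) / (133 − 159) = -120 / -26 ≈ 4.62.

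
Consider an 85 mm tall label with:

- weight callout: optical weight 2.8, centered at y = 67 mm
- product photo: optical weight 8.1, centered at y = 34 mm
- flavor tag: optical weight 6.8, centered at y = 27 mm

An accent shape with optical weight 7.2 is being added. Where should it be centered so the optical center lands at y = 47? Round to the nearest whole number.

y ≈ 73

After adding the accent shape, total weight = 2.8 + 8.1 + 6.8 + 7.2 = 24.9.
y: target moment 24.9×47 = 1170.3; current 2.8·67 + 8.1·34 + 6.8·27 = 646.6; the accent shape supplies 523.7, so y = 523.7/7.2 ≈ 72.74.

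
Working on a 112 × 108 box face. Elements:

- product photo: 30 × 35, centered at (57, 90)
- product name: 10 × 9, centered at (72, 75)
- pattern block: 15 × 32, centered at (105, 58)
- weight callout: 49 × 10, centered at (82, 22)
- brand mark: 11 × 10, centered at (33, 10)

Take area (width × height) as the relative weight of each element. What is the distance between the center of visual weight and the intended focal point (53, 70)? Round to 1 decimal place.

Taking area as weight: product photo 30·35 = 1050, product name 10·9 = 90, pattern block 15·32 = 480, weight callout 49·10 = 490, brand mark 11·10 = 110. Sum 2220.
x-moment: 1050·57 + 90·72 + 480·105 + 490·82 + 110·33 = 160540; centroid 160540/2220 ≈ 72.32.
y-moment: 1050·90 + 90·75 + 480·58 + 490·22 + 110·10 = 140970; centroid 140970/2220 ≈ 63.50.
From (53, 70): dx = 19.32, dy = -6.50, so the distance is √(dx²+dy²) ≈ 20.38.

≈ 20.4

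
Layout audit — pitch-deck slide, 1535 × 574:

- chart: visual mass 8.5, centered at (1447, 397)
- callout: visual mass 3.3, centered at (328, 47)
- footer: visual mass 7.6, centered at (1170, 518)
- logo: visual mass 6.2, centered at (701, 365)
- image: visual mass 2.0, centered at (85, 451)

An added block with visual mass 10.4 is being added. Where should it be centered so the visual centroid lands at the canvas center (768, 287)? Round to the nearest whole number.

(230, 26)

With the added block, Σw becomes 8.5 + 3.3 + 7.6 + 6.2 + 2.0 + 10.4 = 38.0.
x: need Σw·x = 38.0·768 = 29184.0. Existing = 8.5·1447 + 3.3·328 + 7.6·1170 + 6.2·701 + 2.0·85 = 26790.1. Remainder 2393.9 / 10.4 ≈ 230.18.
y: need Σw·y = 38.0·287 = 10906.0. Existing = 8.5·397 + 3.3·47 + 7.6·518 + 6.2·365 + 2.0·451 = 10631.4. Remainder 274.6 / 10.4 ≈ 26.40.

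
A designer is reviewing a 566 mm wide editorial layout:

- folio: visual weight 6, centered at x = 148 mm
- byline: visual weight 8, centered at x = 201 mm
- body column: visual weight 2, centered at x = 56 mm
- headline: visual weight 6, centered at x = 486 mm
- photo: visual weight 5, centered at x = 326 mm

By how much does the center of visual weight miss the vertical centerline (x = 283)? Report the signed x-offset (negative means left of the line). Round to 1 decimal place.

≈ -18.0 mm

Σw = 6 + 8 + 2 + 6 + 5 = 27.
x-moment: 6·148 + 8·201 + 2·56 + 6·486 + 5·326 = 7154; centroid 7154/27 ≈ 264.96.
Difference: 264.96 − 283 ≈ -18.04.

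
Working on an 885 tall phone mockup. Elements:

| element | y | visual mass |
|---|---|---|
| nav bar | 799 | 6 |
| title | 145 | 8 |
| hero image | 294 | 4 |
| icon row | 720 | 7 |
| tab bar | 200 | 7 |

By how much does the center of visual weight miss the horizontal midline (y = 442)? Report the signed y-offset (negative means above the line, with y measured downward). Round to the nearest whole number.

≈ -18

Weights sum to 6 + 8 + 4 + 7 + 7 = 32.
Σw·y = 6·799 + 8·145 + 4·294 + 7·720 + 7·200 = 13570, so ȳ = 13570/32 ≈ 424.06.
Offset from y = 442: 424.06 − 442 ≈ -17.94.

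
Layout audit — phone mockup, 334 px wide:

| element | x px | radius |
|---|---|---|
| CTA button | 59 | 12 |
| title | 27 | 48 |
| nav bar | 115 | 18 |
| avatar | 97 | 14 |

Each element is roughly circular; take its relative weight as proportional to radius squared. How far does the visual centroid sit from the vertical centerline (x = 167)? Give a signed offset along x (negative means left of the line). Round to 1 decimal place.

≈ -124.2 px

Weights ∝ r²: CTA button 12² = 144, title 48² = 2304, nav bar 18² = 324, avatar 14² = 196; Σw = 2968.
Σw·x = 144·59 + 2304·27 + 324·115 + 196·97 = 126976, so x̄ = 126976/2968 ≈ 42.78.
Offset from x = 167: 42.78 − 167 ≈ -124.22.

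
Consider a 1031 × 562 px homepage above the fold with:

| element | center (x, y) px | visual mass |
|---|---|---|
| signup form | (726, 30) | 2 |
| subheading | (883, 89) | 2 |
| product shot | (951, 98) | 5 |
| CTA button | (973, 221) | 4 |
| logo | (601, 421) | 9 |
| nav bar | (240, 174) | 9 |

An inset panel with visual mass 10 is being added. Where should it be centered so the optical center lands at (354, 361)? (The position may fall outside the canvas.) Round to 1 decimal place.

New total weight: (2 + 2 + 5 + 4 + 9 + 9) + 10 = 41.
x: need Σw·x = 41·354 = 14514. Existing = 2·726 + 2·883 + 5·951 + 4·973 + 9·601 + 9·240 = 19434. Remainder -4920 / 10 ≈ -492.00.
y: need Σw·y = 41·361 = 14801. Existing = 2·30 + 2·89 + 5·98 + 4·221 + 9·421 + 9·174 = 6967. Remainder 7834 / 10 ≈ 783.40.

(-492.0, 783.4)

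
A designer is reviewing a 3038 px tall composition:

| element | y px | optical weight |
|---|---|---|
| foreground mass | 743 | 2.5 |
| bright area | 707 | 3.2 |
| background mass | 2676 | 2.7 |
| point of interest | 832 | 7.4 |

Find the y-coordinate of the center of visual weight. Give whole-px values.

y ≈ 1108

Total weight = 2.5 + 3.2 + 2.7 + 7.4 = 15.8.
Σw·y = 2.5·743 + 3.2·707 + 2.7·2676 + 7.4·832 = 17501.9, so ȳ = 17501.9/15.8 ≈ 1107.72.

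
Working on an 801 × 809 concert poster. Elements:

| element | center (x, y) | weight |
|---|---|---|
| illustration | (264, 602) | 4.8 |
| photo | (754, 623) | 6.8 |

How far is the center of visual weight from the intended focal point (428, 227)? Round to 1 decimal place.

≈ 406.4

Σw = 4.8 + 6.8 = 11.6.
Σw·x = 4.8·264 + 6.8·754 = 6394.4, so x̄ = 6394.4/11.6 ≈ 551.24.
Σw·y = 4.8·602 + 6.8·623 = 7126.0, so ȳ = 7126.0/11.6 ≈ 614.31.
Offset from (428, 227): Δx ≈ 123.24, Δy ≈ 387.31; distance = √(Δx² + Δy²) ≈ 406.45.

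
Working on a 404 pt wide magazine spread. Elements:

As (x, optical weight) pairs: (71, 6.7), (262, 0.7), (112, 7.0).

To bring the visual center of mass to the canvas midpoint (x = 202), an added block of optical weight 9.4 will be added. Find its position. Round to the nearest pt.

x ≈ 358

After adding the added block, total weight = 6.7 + 0.7 + 7.0 + 9.4 = 23.8.
x: need Σw·x = 23.8·202 = 4807.6. Existing = 6.7·71 + 0.7·262 + 7.0·112 = 1443.1. Remainder 3364.5 / 9.4 ≈ 357.93.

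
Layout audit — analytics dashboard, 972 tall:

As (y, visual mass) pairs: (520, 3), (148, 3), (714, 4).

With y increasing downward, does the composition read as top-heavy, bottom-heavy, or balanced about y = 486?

balanced

Weights sum to 3 + 3 + 4 = 10.
Σw·y = 3·520 + 3·148 + 4·714 = 4860, so ȳ = 4860/10 ≈ 486.00.
The centroid 486.00 matches the midline at 486, so the layout is balanced.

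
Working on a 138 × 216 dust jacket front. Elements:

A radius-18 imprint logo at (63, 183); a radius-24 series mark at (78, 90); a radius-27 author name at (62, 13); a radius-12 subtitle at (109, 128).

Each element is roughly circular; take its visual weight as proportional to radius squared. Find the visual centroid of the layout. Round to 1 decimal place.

Weights ∝ r²: imprint logo 18² = 324, series mark 24² = 576, author name 27² = 729, subtitle 12² = 144; Σw = 1773.
x: (324·63 + 576·78 + 729·62 + 144·109) / 1773 = 126234 / 1773 ≈ 71.20
y: (324·183 + 576·90 + 729·13 + 144·128) / 1773 = 139041 / 1773 ≈ 78.42

(71.2, 78.4)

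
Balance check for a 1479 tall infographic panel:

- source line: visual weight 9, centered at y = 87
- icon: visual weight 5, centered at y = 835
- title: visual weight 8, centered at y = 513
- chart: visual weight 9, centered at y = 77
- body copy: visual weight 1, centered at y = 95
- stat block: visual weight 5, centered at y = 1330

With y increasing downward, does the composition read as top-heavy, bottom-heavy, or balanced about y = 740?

top-heavy

Weights sum to 9 + 5 + 8 + 9 + 1 + 5 = 37.
y: moment 16500 / weight 37 ≈ 445.95
445.9 lies above (smaller y than) the midline 740, so the layout is top-heavy.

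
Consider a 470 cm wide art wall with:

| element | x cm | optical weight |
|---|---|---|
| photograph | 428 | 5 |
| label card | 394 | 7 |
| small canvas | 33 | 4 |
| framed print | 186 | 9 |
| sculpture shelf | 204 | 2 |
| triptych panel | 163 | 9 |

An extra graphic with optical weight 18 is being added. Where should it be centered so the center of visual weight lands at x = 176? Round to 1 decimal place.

New total weight: (5 + 7 + 4 + 9 + 2 + 9) + 18 = 54.
Along x: (8579 + 18·x) / 54 = 176 (existing moment 5·428 + 7·394 + 4·33 + 9·186 + 2·204 + 9·163 = 8579) ⇒ x = (9504 − 8579) / 18 ≈ 51.39.

x ≈ 51.4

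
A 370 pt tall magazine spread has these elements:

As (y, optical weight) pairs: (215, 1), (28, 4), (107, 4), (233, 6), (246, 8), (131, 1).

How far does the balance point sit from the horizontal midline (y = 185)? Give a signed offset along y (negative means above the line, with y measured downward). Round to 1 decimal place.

Σw = 1 + 4 + 4 + 6 + 8 + 1 = 24.
y: (1·215 + 4·28 + 4·107 + 6·233 + 8·246 + 1·131) / 24 = 4252 / 24 ≈ 177.17
Difference: 177.17 − 185 ≈ -7.83.

≈ -7.8 pt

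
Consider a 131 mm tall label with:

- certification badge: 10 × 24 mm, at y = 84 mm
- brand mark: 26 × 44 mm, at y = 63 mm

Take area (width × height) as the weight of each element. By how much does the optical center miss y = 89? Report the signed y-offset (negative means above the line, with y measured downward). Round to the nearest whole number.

Areas → weights: certification badge 10·24 = 240, brand mark 26·44 = 1144; Σw = 1384.
y: (240·84 + 1144·63) / 1384 = 92232 / 1384 ≈ 66.64
Difference: 66.64 − 89 ≈ -22.36.

≈ -22 mm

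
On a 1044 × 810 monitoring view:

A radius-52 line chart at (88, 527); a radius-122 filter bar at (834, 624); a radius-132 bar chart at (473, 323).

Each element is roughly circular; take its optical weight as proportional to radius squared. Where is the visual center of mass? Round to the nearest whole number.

(597, 467)

Weights ∝ r²: line chart 52² = 2704, filter bar 122² = 14884, bar chart 132² = 17424; Σw = 35012.
x-moment: 2704·88 + 14884·834 + 17424·473 = 20892760; centroid 20892760/35012 ≈ 596.73.
y-moment: 2704·527 + 14884·624 + 17424·323 = 16340576; centroid 16340576/35012 ≈ 466.71.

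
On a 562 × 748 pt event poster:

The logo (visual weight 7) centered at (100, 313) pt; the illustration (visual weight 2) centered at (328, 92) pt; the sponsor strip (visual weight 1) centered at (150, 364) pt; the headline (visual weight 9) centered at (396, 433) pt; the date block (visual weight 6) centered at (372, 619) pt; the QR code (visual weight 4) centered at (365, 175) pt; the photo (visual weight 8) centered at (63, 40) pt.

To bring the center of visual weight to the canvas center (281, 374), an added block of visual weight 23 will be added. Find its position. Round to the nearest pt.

(330, 481)

New total weight: (7 + 2 + 1 + 9 + 6 + 4 + 8) + 23 = 60.
x: need Σw·x = 60·281 = 16860. Existing = 7·100 + 2·328 + 1·150 + 9·396 + 6·372 + 4·365 + 8·63 = 9266. Remainder 7594 / 23 ≈ 330.17.
y: need Σw·y = 60·374 = 22440. Existing = 7·313 + 2·92 + 1·364 + 9·433 + 6·619 + 4·175 + 8·40 = 11370. Remainder 11070 / 23 ≈ 481.30.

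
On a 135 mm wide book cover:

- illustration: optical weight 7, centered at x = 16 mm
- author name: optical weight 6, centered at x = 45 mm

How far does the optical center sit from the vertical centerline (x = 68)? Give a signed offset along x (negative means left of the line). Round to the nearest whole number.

Σw = 7 + 6 = 13.
x-moment: 7·16 + 6·45 = 382; centroid 382/13 ≈ 29.38.
Difference: 29.38 − 68 ≈ -38.62.

≈ -39 mm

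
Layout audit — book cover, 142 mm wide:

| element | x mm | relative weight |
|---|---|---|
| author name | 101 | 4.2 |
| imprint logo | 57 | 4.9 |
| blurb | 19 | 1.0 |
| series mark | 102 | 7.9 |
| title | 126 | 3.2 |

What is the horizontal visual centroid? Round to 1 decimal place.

x ≈ 91.1

Total weight = 4.2 + 4.9 + 1.0 + 7.9 + 3.2 = 21.2.
Σw·x = 4.2·101 + 4.9·57 + 1.0·19 + 7.9·102 + 3.2·126 = 1931.5, so x̄ = 1931.5/21.2 ≈ 91.11.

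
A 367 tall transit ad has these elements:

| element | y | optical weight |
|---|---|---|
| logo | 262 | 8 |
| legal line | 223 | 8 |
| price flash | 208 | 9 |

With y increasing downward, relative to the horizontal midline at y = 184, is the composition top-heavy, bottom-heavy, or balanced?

bottom-heavy

Σw = 8 + 8 + 9 = 25.
Σw·y = 8·262 + 8·223 + 9·208 = 5752, so ȳ = 5752/25 ≈ 230.08.
230.1 lies below (larger y than) the midline 184, so the layout is bottom-heavy.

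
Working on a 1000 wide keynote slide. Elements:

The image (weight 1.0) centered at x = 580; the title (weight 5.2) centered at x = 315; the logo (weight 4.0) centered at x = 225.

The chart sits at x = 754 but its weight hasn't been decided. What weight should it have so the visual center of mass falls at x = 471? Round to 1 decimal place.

w ≈ 6.0

Known weights sum to 1.0 + 5.2 + 4.0 = 10.2; their moment is 1.0·580 + 5.2·315 + 4.0·225 = 3118.0.
For the centroid to hit 471: (3118.0 + w·754) / (10.2 + w) = 471.
So w = (471·10.2 − 3118.0)/(754 − 471) = 1686.2/283 ≈ 5.96.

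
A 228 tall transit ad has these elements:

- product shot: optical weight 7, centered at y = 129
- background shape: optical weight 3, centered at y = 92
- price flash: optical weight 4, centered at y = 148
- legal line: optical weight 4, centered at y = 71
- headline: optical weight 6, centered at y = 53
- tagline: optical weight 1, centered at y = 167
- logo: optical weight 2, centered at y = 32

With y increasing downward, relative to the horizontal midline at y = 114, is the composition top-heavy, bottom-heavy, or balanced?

top-heavy

Σw = 7 + 3 + 4 + 4 + 6 + 1 + 2 = 27.
Σw·y = 7·129 + 3·92 + 4·148 + 4·71 + 6·53 + 1·167 + 2·32 = 2604, so ȳ = 2604/27 ≈ 96.44.
96.4 lies above (smaller y than) the midline 114, so the layout is top-heavy.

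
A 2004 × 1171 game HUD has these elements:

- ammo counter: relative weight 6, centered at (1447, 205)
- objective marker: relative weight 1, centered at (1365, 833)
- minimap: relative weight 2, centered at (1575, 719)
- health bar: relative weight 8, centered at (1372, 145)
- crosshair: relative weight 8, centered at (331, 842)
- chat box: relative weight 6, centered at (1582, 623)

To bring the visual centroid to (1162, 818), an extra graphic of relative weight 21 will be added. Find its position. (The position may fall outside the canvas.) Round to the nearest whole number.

New total weight: (6 + 1 + 2 + 8 + 8 + 6) + 21 = 52.
x: target moment 52×1162 = 60424; current 6·1447 + 1·1365 + 2·1575 + 8·1372 + 8·331 + 6·1582 = 36313; the extra graphic supplies 24111, so x = 24111/21 ≈ 1148.14.
y: target moment 52×818 = 42536; current 6·205 + 1·833 + 2·719 + 8·145 + 8·842 + 6·623 = 15135; the extra graphic supplies 27401, so y = 27401/21 ≈ 1304.81.

(1148, 1305)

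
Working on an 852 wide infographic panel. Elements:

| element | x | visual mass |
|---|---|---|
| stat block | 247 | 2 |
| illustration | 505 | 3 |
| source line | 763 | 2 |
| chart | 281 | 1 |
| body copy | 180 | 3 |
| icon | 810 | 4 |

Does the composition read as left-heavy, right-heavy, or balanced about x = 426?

Total weight = 2 + 3 + 2 + 1 + 3 + 4 = 15.
Σw·x = 2·247 + 3·505 + 2·763 + 1·281 + 3·180 + 4·810 = 7596, so x̄ = 7596/15 ≈ 506.40.
506.4 lies right of the midline 426, so the layout is right-heavy.

right-heavy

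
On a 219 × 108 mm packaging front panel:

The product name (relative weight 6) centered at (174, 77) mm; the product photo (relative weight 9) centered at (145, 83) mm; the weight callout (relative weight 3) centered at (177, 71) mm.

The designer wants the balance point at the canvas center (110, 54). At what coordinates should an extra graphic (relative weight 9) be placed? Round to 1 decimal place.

(10.0, 4.0)

After adding the extra graphic, total weight = 6 + 9 + 3 + 9 = 27.
x: need Σw·x = 27·110 = 2970. Existing = 6·174 + 9·145 + 3·177 = 2880. Remainder 90 / 9 ≈ 10.00.
y: need Σw·y = 27·54 = 1458. Existing = 6·77 + 9·83 + 3·71 = 1422. Remainder 36 / 9 ≈ 4.00.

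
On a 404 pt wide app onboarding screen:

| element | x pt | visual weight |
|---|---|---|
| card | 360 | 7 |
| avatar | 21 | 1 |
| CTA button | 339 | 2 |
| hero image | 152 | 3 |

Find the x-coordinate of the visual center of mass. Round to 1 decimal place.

Weights sum to 7 + 1 + 2 + 3 = 13.
Σw·x = 7·360 + 1·21 + 2·339 + 3·152 = 3675, so x̄ = 3675/13 ≈ 282.69.

x ≈ 282.7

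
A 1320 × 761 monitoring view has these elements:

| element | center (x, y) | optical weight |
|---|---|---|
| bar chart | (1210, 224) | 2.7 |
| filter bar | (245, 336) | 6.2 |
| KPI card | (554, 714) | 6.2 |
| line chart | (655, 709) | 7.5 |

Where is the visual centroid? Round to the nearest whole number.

Σw = 2.7 + 6.2 + 6.2 + 7.5 = 22.6.
x: (2.7·1210 + 6.2·245 + 6.2·554 + 7.5·655) / 22.6 = 13133.3 / 22.6 ≈ 581.12
y: (2.7·224 + 6.2·336 + 6.2·714 + 7.5·709) / 22.6 = 12432.3 / 22.6 ≈ 550.10

(581, 550)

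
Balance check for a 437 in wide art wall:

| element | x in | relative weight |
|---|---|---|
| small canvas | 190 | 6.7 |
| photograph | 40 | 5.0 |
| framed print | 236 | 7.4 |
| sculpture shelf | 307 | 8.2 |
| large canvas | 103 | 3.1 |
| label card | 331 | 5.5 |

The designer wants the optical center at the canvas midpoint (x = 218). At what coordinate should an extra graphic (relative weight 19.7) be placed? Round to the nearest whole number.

After adding the extra graphic, total weight = 6.7 + 5.0 + 7.4 + 8.2 + 3.1 + 5.5 + 19.7 = 55.6.
x: need Σw·x = 55.6·218 = 12120.8. Existing = 6.7·190 + 5.0·40 + 7.4·236 + 8.2·307 + 3.1·103 + 5.5·331 = 7876.6. Remainder 4244.2 / 19.7 ≈ 215.44.

x ≈ 215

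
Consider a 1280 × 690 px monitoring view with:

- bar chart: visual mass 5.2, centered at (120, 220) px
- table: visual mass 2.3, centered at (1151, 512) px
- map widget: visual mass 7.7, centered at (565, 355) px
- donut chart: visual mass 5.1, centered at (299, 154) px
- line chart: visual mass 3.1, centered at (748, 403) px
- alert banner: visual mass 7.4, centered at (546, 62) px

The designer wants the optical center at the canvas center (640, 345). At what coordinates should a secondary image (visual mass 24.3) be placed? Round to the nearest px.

(813, 472)

New total weight: (5.2 + 2.3 + 7.7 + 5.1 + 3.1 + 7.4) + 24.3 = 55.1.
x: need Σw·x = 55.1·640 = 35264.0. Existing = 5.2·120 + 2.3·1151 + 7.7·565 + 5.1·299 + 3.1·748 + 7.4·546 = 15505.9. Remainder 19758.1 / 24.3 ≈ 813.09.
y: need Σw·y = 55.1·345 = 19009.5. Existing = 5.2·220 + 2.3·512 + 7.7·355 + 5.1·154 + 3.1·403 + 7.4·62 = 7548.6. Remainder 11460.9 / 24.3 ≈ 471.64.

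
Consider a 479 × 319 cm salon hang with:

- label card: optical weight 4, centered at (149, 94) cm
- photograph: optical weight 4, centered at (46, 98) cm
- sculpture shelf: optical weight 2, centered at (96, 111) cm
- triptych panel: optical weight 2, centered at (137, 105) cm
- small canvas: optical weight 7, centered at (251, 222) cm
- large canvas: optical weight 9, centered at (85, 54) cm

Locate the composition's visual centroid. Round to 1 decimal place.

Total weight = 4 + 4 + 2 + 2 + 7 + 9 = 28.
Σw·x = 4·149 + 4·46 + 2·96 + 2·137 + 7·251 + 9·85 = 3768, so x̄ = 3768/28 ≈ 134.57.
Σw·y = 4·94 + 4·98 + 2·111 + 2·105 + 7·222 + 9·54 = 3240, so ȳ = 3240/28 ≈ 115.71.

(134.6, 115.7)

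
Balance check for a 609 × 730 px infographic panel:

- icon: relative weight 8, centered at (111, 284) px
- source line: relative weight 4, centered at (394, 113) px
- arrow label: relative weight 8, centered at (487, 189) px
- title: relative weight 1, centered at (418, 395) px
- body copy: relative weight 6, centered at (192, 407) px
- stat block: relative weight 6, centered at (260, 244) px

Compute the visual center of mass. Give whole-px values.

(288, 259)

Σw = 8 + 4 + 8 + 1 + 6 + 6 = 33.
x: (8·111 + 4·394 + 8·487 + 1·418 + 6·192 + 6·260) / 33 = 9490 / 33 ≈ 287.58
y: (8·284 + 4·113 + 8·189 + 1·395 + 6·407 + 6·244) / 33 = 8537 / 33 ≈ 258.70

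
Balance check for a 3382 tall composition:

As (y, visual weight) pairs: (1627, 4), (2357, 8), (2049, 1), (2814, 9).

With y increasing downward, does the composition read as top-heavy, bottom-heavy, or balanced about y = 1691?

Weights sum to 4 + 8 + 1 + 9 = 22.
y-moment: 4·1627 + 8·2357 + 1·2049 + 9·2814 = 52739; centroid 52739/22 ≈ 2397.23.
2397.2 vs midline 1691 → bottom-heavy.

bottom-heavy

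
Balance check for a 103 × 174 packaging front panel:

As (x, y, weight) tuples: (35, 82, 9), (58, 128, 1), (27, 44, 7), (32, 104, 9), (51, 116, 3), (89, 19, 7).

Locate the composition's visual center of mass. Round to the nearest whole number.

(45, 72)

Weights sum to 9 + 1 + 7 + 9 + 3 + 7 = 36.
x: moment 1626 / weight 36 ≈ 45.17
Σw·y = 2591; ȳ = 2591/36 ≈ 71.97.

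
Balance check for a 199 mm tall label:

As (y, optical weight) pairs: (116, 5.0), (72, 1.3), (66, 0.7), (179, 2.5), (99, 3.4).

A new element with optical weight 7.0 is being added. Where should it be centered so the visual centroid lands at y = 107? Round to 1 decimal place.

y ≈ 89.3

New total weight: (5.0 + 1.3 + 0.7 + 2.5 + 3.4) + 7.0 = 19.9.
y: target moment 19.9×107 = 2129.3; current 5.0·116 + 1.3·72 + 0.7·66 + 2.5·179 + 3.4·99 = 1503.9; the new element supplies 625.4, so y = 625.4/7.0 ≈ 89.34.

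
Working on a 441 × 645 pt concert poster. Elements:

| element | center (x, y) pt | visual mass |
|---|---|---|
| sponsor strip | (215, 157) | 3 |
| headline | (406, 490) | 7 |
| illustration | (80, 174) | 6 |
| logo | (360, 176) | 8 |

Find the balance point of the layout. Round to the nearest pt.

Weights sum to 3 + 7 + 6 + 8 = 24.
Σw·x = 3·215 + 7·406 + 6·80 + 8·360 = 6847, so x̄ = 6847/24 ≈ 285.29.
Σw·y = 3·157 + 7·490 + 6·174 + 8·176 = 6353, so ȳ = 6353/24 ≈ 264.71.

(285, 265)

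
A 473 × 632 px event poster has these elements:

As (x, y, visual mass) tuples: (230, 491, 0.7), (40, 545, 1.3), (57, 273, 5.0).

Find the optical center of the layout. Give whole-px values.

(71, 345)

Total weight = 0.7 + 1.3 + 5.0 = 7.0.
x: (0.7·230 + 1.3·40 + 5.0·57) / 7.0 = 498.0 / 7.0 ≈ 71.14
y: (0.7·491 + 1.3·545 + 5.0·273) / 7.0 = 2417.2 / 7.0 ≈ 345.31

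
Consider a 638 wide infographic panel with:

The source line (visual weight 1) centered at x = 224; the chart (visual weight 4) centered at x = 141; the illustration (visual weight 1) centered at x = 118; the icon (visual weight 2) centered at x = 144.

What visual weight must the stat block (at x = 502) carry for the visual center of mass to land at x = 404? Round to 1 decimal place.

Existing Σw = 8 (1 + 4 + 1 + 2); existing moment 1·224 + 4·141 + 1·118 + 2·144 = 1194.
Set Σw·x/Σw = 404: (1194 + 502w) = 404·(8 + w).
So w = (404·8 − 1194)/(502 − 404) = 2038/98 ≈ 20.80.

w ≈ 20.8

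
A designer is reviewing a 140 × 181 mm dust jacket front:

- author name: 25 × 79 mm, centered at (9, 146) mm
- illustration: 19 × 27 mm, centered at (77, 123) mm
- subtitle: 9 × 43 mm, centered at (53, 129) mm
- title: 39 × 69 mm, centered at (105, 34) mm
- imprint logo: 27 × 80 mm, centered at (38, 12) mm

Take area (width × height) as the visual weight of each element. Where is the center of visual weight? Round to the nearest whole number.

(57, 67)

Taking area as weight: author name 25·79 = 1975, illustration 19·27 = 513, subtitle 9·43 = 387, title 39·69 = 2691, imprint logo 27·80 = 2160. Sum 7726.
Σw·x = 1975·9 + 513·77 + 387·53 + 2691·105 + 2160·38 = 442422, so x̄ = 442422/7726 ≈ 57.26.
Σw·y = 1975·146 + 513·123 + 387·129 + 2691·34 + 2160·12 = 518786, so ȳ = 518786/7726 ≈ 67.15.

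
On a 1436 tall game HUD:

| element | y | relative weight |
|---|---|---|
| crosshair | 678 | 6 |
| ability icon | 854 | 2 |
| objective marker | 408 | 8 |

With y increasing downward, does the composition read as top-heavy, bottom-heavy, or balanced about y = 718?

Weights sum to 6 + 2 + 8 = 16.
Σw·y = 6·678 + 2·854 + 8·408 = 9040, so ȳ = 9040/16 ≈ 565.00.
Since 565.0 is above (smaller y than) 718, the composition reads top-heavy.

top-heavy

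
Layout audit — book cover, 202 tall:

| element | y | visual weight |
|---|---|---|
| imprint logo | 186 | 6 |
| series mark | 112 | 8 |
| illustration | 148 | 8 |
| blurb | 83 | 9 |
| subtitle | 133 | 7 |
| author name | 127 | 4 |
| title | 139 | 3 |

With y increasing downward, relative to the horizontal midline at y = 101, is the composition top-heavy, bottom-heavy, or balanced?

Weights sum to 6 + 8 + 8 + 9 + 7 + 4 + 3 = 45.
y: moment 5799 / weight 45 ≈ 128.87
Since 128.9 is below (larger y than) 101, the composition reads bottom-heavy.

bottom-heavy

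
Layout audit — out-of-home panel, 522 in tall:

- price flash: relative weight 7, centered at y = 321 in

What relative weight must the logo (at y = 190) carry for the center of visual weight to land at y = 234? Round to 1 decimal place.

w ≈ 13.8

The single fixed element contributes weight 7, moment 7·321 = 2247.
Balance at y = 234 requires (2247 + w·190) / (7 + w) = 234.
So w = (234·7 − 2247)/(190 − 234) = -609/-44 ≈ 13.84.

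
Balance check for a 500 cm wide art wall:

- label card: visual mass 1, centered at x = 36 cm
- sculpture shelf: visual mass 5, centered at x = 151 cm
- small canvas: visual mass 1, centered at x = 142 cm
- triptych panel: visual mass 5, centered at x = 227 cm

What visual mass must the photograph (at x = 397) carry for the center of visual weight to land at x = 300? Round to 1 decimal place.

w ≈ 15.8

Known weights sum to 1 + 5 + 1 + 5 = 12; their moment is 1·36 + 5·151 + 1·142 + 5·227 = 2068.
For the centroid to hit 300: (2068 + w·397) / (12 + w) = 300.
So w = (300·12 − 2068)/(397 − 300) = 1532/97 ≈ 15.79.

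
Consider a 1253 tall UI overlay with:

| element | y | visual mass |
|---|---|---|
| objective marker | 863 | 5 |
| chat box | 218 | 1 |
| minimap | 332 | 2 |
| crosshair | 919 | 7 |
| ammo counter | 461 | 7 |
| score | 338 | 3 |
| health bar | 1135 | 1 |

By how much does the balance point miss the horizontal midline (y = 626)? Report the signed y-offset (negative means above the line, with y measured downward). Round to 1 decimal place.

≈ 28.1

Σw = 5 + 1 + 2 + 7 + 7 + 3 + 1 = 26.
Σw·y = 5·863 + 1·218 + 2·332 + 7·919 + 7·461 + 3·338 + 1·1135 = 17006, so ȳ = 17006/26 ≈ 654.08.
Offset from y = 626: 654.08 − 626 ≈ 28.08.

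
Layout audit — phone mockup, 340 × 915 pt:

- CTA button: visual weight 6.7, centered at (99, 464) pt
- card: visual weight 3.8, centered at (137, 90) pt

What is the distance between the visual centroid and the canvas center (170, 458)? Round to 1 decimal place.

≈ 141.5 pt

Total weight = 6.7 + 3.8 = 10.5.
x: (6.7·99 + 3.8·137) / 10.5 = 1183.9 / 10.5 ≈ 112.75
y: (6.7·464 + 3.8·90) / 10.5 = 3450.8 / 10.5 ≈ 328.65
From (170, 458): dx = -57.25, dy = -129.35, so the distance is √(dx²+dy²) ≈ 141.45.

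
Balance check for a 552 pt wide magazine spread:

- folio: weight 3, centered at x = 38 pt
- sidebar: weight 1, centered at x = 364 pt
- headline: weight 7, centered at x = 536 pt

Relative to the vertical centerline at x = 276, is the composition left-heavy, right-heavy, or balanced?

Weights sum to 3 + 1 + 7 = 11.
x: (3·38 + 1·364 + 7·536) / 11 = 4230 / 11 ≈ 384.55
384.5 vs midline 276 → right-heavy.

right-heavy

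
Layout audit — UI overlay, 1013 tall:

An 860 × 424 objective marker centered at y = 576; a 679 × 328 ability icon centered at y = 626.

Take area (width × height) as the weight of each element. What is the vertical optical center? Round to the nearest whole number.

Areas → weights: objective marker 860·424 = 364640, ability icon 679·328 = 222712; Σw = 587352.
y-moment: 364640·576 + 222712·626 = 349450352; centroid 349450352/587352 ≈ 594.96.

y ≈ 595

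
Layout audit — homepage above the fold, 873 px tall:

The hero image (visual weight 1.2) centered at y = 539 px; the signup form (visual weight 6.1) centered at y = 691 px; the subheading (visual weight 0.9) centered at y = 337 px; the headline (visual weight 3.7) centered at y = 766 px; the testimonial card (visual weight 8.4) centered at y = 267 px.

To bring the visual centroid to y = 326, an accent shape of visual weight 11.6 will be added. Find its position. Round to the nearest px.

y ≈ 14

After adding the accent shape, total weight = 1.2 + 6.1 + 0.9 + 3.7 + 8.4 + 11.6 = 31.9.
y: target moment 31.9×326 = 10399.4; current 1.2·539 + 6.1·691 + 0.9·337 + 3.7·766 + 8.4·267 = 10242.2; the accent shape supplies 157.2, so y = 157.2/11.6 ≈ 13.55.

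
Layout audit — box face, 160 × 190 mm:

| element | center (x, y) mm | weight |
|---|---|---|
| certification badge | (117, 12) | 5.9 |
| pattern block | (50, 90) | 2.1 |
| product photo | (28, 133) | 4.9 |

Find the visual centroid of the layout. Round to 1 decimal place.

(72.3, 70.7)

Total weight = 5.9 + 2.1 + 4.9 = 12.9.
x-moment: 5.9·117 + 2.1·50 + 4.9·28 = 932.5; centroid 932.5/12.9 ≈ 72.29.
y-moment: 5.9·12 + 2.1·90 + 4.9·133 = 911.5; centroid 911.5/12.9 ≈ 70.66.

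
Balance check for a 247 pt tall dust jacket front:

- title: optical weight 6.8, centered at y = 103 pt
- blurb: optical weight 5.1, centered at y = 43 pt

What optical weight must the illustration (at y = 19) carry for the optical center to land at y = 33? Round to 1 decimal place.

Fixed elements: Σw = 6.8 + 5.1 = 11.9, Σw·y = 6.8·103 + 5.1·43 = 919.7.
Set Σw·y/Σw = 33: (919.7 + 19w) = 33·(11.9 + w).
Rearranging, w·(19 − 33) = 33·11.9 − 919.7 = -527.0, so w ≈ -527.0/-14 = 37.64.

w ≈ 37.6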